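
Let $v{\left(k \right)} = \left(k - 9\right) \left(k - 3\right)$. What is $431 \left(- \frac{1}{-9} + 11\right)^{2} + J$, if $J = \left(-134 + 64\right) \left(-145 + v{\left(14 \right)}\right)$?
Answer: $\frac{4820300}{81} \approx 59510.0$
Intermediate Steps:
$v{\left(k \right)} = \left(-9 + k\right) \left(-3 + k\right)$
$J = 6300$ ($J = \left(-134 + 64\right) \left(-145 + \left(27 + 14^{2} - 168\right)\right) = - 70 \left(-145 + \left(27 + 196 - 168\right)\right) = - 70 \left(-145 + 55\right) = \left(-70\right) \left(-90\right) = 6300$)
$431 \left(- \frac{1}{-9} + 11\right)^{2} + J = 431 \left(- \frac{1}{-9} + 11\right)^{2} + 6300 = 431 \left(\left(-1\right) \left(- \frac{1}{9}\right) + 11\right)^{2} + 6300 = 431 \left(\frac{1}{9} + 11\right)^{2} + 6300 = 431 \left(\frac{100}{9}\right)^{2} + 6300 = 431 \cdot \frac{10000}{81} + 6300 = \frac{4310000}{81} + 6300 = \frac{4820300}{81}$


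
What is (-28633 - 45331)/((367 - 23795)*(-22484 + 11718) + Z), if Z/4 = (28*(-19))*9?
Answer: -18491/63051674 ≈ -0.00029327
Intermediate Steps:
Z = -19152 (Z = 4*((28*(-19))*9) = 4*(-532*9) = 4*(-4788) = -19152)
(-28633 - 45331)/((367 - 23795)*(-22484 + 11718) + Z) = (-28633 - 45331)/((367 - 23795)*(-22484 + 11718) - 19152) = -73964/(-23428*(-10766) - 19152) = -73964/(252225848 - 19152) = -73964/252206696 = -73964*1/252206696 = -18491/63051674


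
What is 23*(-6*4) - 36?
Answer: -588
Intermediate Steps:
23*(-6*4) - 36 = 23*(-24) - 36 = -552 - 36 = -588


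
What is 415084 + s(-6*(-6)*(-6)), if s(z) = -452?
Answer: 414632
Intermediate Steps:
415084 + s(-6*(-6)*(-6)) = 415084 - 452 = 414632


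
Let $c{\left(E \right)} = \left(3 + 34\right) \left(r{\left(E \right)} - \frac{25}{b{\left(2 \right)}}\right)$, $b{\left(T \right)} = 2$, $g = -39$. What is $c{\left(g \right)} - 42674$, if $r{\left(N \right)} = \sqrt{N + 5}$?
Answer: $- \frac{86273}{2} + 37 i \sqrt{34} \approx -43137.0 + 215.75 i$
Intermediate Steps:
$r{\left(N \right)} = \sqrt{5 + N}$
$c{\left(E \right)} = - \frac{925}{2} + 37 \sqrt{5 + E}$ ($c{\left(E \right)} = \left(3 + 34\right) \left(\sqrt{5 + E} - \frac{25}{2}\right) = 37 \left(\sqrt{5 + E} - \frac{25}{2}\right) = 37 \left(- \frac{25}{2} + \sqrt{5 + E}\right) = - \frac{925}{2} + 37 \sqrt{5 + E}$)
$c{\left(g \right)} - 42674 = \left(- \frac{925}{2} + 37 \sqrt{5 - 39}\right) - 42674 = \left(- \frac{925}{2} + 37 \sqrt{-34}\right) - 42674 = \left(- \frac{925}{2} + 37 i \sqrt{34}\right) - 42674 = - \frac{86273}{2} + 37 i \sqrt{34}$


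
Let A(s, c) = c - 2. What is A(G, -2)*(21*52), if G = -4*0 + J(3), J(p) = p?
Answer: -4368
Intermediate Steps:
G = 3 (G = -4*0 + 3 = 0 + 3 = 3)
A(s, c) = -2 + c
A(G, -2)*(21*52) = (-2 - 2)*(21*52) = -4*1092 = -4368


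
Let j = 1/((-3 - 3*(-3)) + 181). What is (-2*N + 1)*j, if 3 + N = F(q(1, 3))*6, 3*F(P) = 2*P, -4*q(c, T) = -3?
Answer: 1/187 ≈ 0.0053476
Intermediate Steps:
q(c, T) = ¾ (q(c, T) = -¼*(-3) = ¾)
F(P) = 2*P/3 (F(P) = (2*P)/3 = 2*P/3)
j = 1/187 (j = 1/((-3 + 9) + 181) = 1/(6 + 181) = 1/187 ≈ 0.0053476)
N = 0 (N = -3 + ((⅔)*(¾))*6 = -3 + (½)*6 = -3 + 3 = 0)
(-2*N + 1)*j = (-2*0 + 1)*(1/187) = (0 + 1)*(1/187) = 1*(1/187) = 1/187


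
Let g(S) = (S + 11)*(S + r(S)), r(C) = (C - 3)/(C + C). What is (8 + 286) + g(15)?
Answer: 3472/5 ≈ 694.40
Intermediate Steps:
r(C) = (-3 + C)/(2*C) (r(C) = (-3 + C)/((2*C)) = (-3 + C)*(1/(2*C)) = (-3 + C)/(2*C))
g(S) = (11 + S)*(S + (-3 + S)/(2*S)) (g(S) = (S + 11)*(S + (-3 + S)/(2*S)) = (11 + S)*(S + (-3 + S)/(2*S)))
(8 + 286) + g(15) = (8 + 286) + (4 + 15**2 - 33/2/15 + (23/2)*15) = 294 + (4 + 225 - 33/2*1/15 + 345/2) = 294 + (4 + 225 - 11/10 + 345/2) = 294 + 2002/5 = 3472/5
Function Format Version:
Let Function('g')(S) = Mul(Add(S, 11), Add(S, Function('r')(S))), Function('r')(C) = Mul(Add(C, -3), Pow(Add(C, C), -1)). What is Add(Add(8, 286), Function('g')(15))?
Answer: Rational(3472, 5) ≈ 694.40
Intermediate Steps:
Function('r')(C) = Mul(Rational(1, 2), Pow(C, -1), Add(-3, C)) (Function('r')(C) = Mul(Add(-3, C), Pow(Mul(2, C), -1)) = Mul(Add(-3, C), Mul(Rational(1, 2), Pow(C, -1))) = Mul(Rational(1, 2), Pow(C, -1), Add(-3, C)))
Function('g')(S) = Mul(Add(11, S), Add(S, Mul(Rational(1, 2), Pow(S, -1), Add(-3, S)))) (Function('g')(S) = Mul(Add(S, 11), Add(S, Mul(Rational(1, 2), Pow(S, -1), Add(-3, S)))) = Mul(Add(11, S), Add(S, Mul(Rational(1, 2), Pow(S, -1), Add(-3, S)))))
Add(Add(8, 286), Function('g')(15)) = Add(Add(8, 286), Add(4, Pow(15, 2), Mul(Rational(-33, 2), Pow(15, -1)), Mul(Rational(23, 2), 15))) = Add(294, Add(4, 225, Mul(Rational(-33, 2), Rational(1, 15)), Rational(345, 2))) = Add(294, Add(4, 225, Rational(-11, 10), Rational(345, 2))) = Add(294, Rational(2002, 5)) = Rational(3472, 5)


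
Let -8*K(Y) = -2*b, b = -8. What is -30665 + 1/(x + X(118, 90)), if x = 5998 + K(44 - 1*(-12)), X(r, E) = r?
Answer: -187485809/6114 ≈ -30665.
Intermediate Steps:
K(Y) = -2 (K(Y) = -(-1)*(-8)/4 = -⅛*16 = -2)
x = 5996 (x = 5998 - 2 = 5996)
-30665 + 1/(x + X(118, 90)) = -30665 + 1/(5996 + 118) = -30665 + 1/6114 = -187485809/6114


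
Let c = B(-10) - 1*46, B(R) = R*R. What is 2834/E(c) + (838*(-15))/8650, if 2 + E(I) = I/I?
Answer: -2452667/865 ≈ -2835.5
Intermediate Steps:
B(R) = R²
c = 54 (c = (-10)² - 1*46 = 100 - 46 = 54)
E(I) = -1 (E(I) = -2 + I/I = -2 + 1 = -1)
2834/E(c) + (838*(-15))/8650 = 2834/(-1) + (838*(-15))/8650 = 2834*(-1) - 12570*1/8650 = -2834 - 1257/865 = -2452667/865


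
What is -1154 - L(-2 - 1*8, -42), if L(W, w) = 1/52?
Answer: -60009/52 ≈ -1154.0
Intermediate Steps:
L(W, w) = 1/52
-1154 - L(-2 - 1*8, -42) = -1154 - 1*1/52 = -1154 - 1/52 = -60009/52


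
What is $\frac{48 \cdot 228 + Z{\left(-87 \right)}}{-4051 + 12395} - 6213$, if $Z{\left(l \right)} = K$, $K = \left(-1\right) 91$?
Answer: $- \frac{51830419}{8344} \approx -6211.7$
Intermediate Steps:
$K = -91$
$Z{\left(l \right)} = -91$
$\frac{48 \cdot 228 + Z{\left(-87 \right)}}{-4051 + 12395} - 6213 = \frac{48 \cdot 228 - 91}{-4051 + 12395} - 6213 = \frac{10944 - 91}{8344} - 6213 = 10853 \cdot \frac{1}{8344} - 6213 = \frac{10853}{8344} - 6213 = - \frac{51830419}{8344}$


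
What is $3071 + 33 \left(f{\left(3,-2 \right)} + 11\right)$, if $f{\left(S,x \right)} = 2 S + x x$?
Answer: $3764$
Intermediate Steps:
$f{\left(S,x \right)} = x^{2} + 2 S$ ($f{\left(S,x \right)} = 2 S + x^{2} = x^{2} + 2 S$)
$3071 + 33 \left(f{\left(3,-2 \right)} + 11\right) = 3071 + 33 \left(\left(\left(-2\right)^{2} + 2 \cdot 3\right) + 11\right) = 3071 + 33 \left(\left(4 + 6\right) + 11\right) = 3071 + 33 \left(10 + 11\right) = 3071 + 33 \cdot 21 = 3071 + 693 = 3764$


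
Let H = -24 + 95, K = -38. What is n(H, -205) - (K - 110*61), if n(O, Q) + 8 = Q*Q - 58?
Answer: 48707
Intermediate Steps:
H = 71
n(O, Q) = -66 + Q**2 (n(O, Q) = -8 + (Q*Q - 58) = -8 + (Q**2 - 58) = -8 + (-58 + Q**2) = -66 + Q**2)
n(H, -205) - (K - 110*61) = (-66 + (-205)**2) - (-38 - 110*61) = (-66 + 42025) - (-38 - 6710) = 41959 - 1*(-6748) = 41959 + 6748 = 48707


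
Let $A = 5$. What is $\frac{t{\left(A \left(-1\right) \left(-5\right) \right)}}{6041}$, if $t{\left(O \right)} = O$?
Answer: $\frac{25}{6041} \approx 0.0041384$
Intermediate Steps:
$\frac{t{\left(A \left(-1\right) \left(-5\right) \right)}}{6041} = \frac{5 \left(-1\right) \left(-5\right)}{6041} = \left(-5\right) \left(-5\right) \frac{1}{6041} = 25 \cdot \frac{1}{6041} = \frac{25}{6041}$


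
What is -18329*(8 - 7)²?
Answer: -18329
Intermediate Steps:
-18329*(8 - 7)² = -18329*1² = -18329*1 = -18329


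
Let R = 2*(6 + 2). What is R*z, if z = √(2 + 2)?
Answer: 32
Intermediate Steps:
z = 2 (z = √4 = 2)
R = 16 (R = 2*8 = 16)
R*z = 16*2 = 32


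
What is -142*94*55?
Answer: -734140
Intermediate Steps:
-142*94*55 = -13348*55 = -734140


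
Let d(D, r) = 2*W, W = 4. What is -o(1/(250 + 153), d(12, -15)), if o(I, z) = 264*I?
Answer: -264/403 ≈ -0.65509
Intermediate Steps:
d(D, r) = 8 (d(D, r) = 2*4 = 8)
-o(1/(250 + 153), d(12, -15)) = -264/(250 + 153) = -264/403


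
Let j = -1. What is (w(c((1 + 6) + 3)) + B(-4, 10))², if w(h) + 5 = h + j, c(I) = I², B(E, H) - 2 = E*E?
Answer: 12544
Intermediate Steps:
B(E, H) = 2 + E² (B(E, H) = 2 + E*E = 2 + E²)
w(h) = -6 + h (w(h) = -5 + (h - 1) = -5 + (-1 + h) = -6 + h)
(w(c((1 + 6) + 3)) + B(-4, 10))² = ((-6 + ((1 + 6) + 3)²) + (2 + (-4)²))² = ((-6 + (7 + 3)²) + (2 + 16))² = ((-6 + 10²) + 18)² = ((-6 + 100) + 18)² = (94 + 18)² = 112² = 12544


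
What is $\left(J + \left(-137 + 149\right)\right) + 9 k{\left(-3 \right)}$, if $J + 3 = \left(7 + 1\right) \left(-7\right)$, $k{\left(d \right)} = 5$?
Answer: $-2$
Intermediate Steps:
$J = -59$ ($J = -3 + \left(7 + 1\right) \left(-7\right) = -3 + 8 \left(-7\right) = -3 - 56 = -59$)
$\left(J + \left(-137 + 149\right)\right) + 9 k{\left(-3 \right)} = \left(-59 + \left(-137 + 149\right)\right) + 9 \cdot 5 = \left(-59 + 12\right) + 45 = -47 + 45 = -2$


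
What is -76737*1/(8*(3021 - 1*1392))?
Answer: -25579/4344 ≈ -5.8884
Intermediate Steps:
-76737*1/(8*(3021 - 1*1392)) = -76737*1/(8*(3021 - 1392)) = -76737/(1629*8) = -76737/13032 = -76737*1/13032 = -25579/4344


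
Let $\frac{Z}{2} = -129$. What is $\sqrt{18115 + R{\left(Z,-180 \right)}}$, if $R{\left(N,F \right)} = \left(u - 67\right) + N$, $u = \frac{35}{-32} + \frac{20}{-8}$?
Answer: $\frac{\sqrt{1138330}}{8} \approx 133.37$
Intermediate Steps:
$Z = -258$ ($Z = 2 \left(-129\right) = -258$)
$u = - \frac{115}{32}$ ($u = 35 \left(- \frac{1}{32}\right) + 20 \left(- \frac{1}{8}\right) = - \frac{35}{32} - \frac{5}{2} = - \frac{115}{32} \approx -3.5938$)
$R{\left(N,F \right)} = - \frac{2259}{32} + N$ ($R{\left(N,F \right)} = \left(- \frac{115}{32} - 67\right) + N = - \frac{2259}{32} + N$)
$\sqrt{18115 + R{\left(Z,-180 \right)}} = \sqrt{18115 - \frac{10515}{32}} = \sqrt{\frac{569165}{32}} = \frac{\sqrt{1138330}}{8}$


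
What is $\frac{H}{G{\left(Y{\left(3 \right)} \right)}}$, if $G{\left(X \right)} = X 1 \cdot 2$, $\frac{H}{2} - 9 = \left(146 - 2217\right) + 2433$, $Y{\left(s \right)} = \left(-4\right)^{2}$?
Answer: $\frac{371}{16} \approx 23.188$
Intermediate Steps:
$Y{\left(s \right)} = 16$
$H = 742$ ($H = 18 + 2 \left(\left(146 - 2217\right) + 2433\right) = 18 + 2 \left(-2071 + 2433\right) = 18 + 2 \cdot 362 = 18 + 724 = 742$)
$G{\left(X \right)} = 2 X$ ($G{\left(X \right)} = X 2 = 2 X$)
$\frac{H}{G{\left(Y{\left(3 \right)} \right)}} = \frac{742}{2 \cdot 16} = \frac{742}{32} = 742 \cdot \frac{1}{32} = \frac{371}{16}$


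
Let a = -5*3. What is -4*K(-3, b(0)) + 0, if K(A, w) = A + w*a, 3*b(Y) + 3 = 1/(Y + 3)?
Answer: -124/3 ≈ -41.333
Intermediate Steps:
a = -15
b(Y) = -1 + 1/(3*(3 + Y)) (b(Y) = -1 + 1/(3*(Y + 3)) = -1 + 1/(3*(3 + Y)))
K(A, w) = A - 15*w (K(A, w) = A + w*(-15) = A - 15*w)
-4*K(-3, b(0)) + 0 = -4*(-3 - 15*(-8/3 - 1*0)/(3 + 0)) + 0 = -4*(-3 - 15*(-8/3 + 0)/3) + 0 = -4*(-3 - 5*(-8)/3) + 0 = -4*(-3 - 15*(-8/9)) + 0 = -4*(-3 + 40/3) + 0 = -4*31/3 + 0 = -124/3 + 0 = -124/3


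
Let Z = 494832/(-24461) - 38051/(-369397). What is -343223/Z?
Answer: 50841004158931/2981290013 ≈ 17053.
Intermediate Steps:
Z = -2981290013/148128197 (Z = 494832*(-1/24461) - 38051*(-1/369397) = -8112/401 + 38051/369397 = -2981290013/148128197 ≈ -20.126)
-343223/Z = -343223/(-2981290013/148128197) = -343223*(-148128197/2981290013) = 50841004158931/2981290013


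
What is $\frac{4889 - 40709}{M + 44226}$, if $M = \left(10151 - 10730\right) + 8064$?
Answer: $- \frac{11940}{17237} \approx -0.6927$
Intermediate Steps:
$M = 7485$ ($M = -579 + 8064 = 7485$)
$\frac{4889 - 40709}{M + 44226} = \frac{4889 - 40709}{7485 + 44226} = - \frac{35820}{51711} = \left(-35820\right) \frac{1}{51711} = - \frac{11940}{17237}$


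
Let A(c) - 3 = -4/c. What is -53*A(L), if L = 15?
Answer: -2173/15 ≈ -144.87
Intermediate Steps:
A(c) = 3 - 4/c
-53*A(L) = -53*(3 - 4/15) = -53*41/15 = -2173/15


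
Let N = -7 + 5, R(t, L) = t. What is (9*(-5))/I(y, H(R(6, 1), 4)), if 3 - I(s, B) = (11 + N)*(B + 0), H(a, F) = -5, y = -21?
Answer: -15/16 ≈ -0.93750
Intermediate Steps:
N = -2
I(s, B) = 3 - 9*B (I(s, B) = 3 - (11 - 2)*(B + 0) = 3 - 9*B)
(9*(-5))/I(y, H(R(6, 1), 4)) = (9*(-5))/(3 - 9*(-5)) = -45/(3 + 45) = -45/48 = -45*1/48 = -15/16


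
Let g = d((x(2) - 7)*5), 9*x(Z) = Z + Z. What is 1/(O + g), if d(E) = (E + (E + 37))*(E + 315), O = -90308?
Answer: -81/7967728 ≈ -1.0166e-5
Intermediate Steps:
x(Z) = 2*Z/9 (x(Z) = (Z + Z)/9 = (2*Z)/9 = 2*Z/9)
d(E) = (37 + 2*E)*(315 + E) (d(E) = (E + (37 + E))*(315 + E) = (37 + 2*E)*(315 + E))
g = -652780/81 (g = 11655 + 2*(((2/9)*2 - 7)*5)**2 + 667*(((2/9)*2 - 7)*5) = 11655 + 2*((4/9 - 7)*5)**2 + 667*((4/9 - 7)*5) = 11655 + 2*(-59/9*5)**2 + 667*(-59/9*5) = 11655 + 2*(-295/9)**2 + 667*(-295/9) = 11655 + 2*(87025/81) - 196765/9 = 11655 + 174050/81 - 196765/9 = -652780/81 ≈ -8059.0)
1/(O + g) = 1/(-90308 - 652780/81) = 1/(-7967728/81) = -81/7967728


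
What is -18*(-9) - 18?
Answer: 144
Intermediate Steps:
-18*(-9) - 18 = 162 - 18 = 144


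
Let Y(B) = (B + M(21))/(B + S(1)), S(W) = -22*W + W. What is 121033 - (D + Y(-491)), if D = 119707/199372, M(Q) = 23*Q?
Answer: 386087495261/3189952 ≈ 1.2103e+5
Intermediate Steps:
D = 119707/199372 (D = 119707*(1/199372) = 119707/199372 ≈ 0.60042)
S(W) = -21*W
Y(B) = (483 + B)/(-21 + B) (Y(B) = (B + 23*21)/(B - 21*1) = (B + 483)/(B - 21) = (483 + B)/(-21 + B))
121033 - (D + Y(-491)) = 121033 - (119707/199372 + (483 - 491)/(-21 - 491)) = 121033 - (119707/199372 - 8/(-512)) = 121033 - (119707/199372 - 1/512*(-8)) = 121033 - (119707/199372 + 1/64) = 121033 - 1*1965155/3189952 = 121033 - 1965155/3189952 = 386087495261/3189952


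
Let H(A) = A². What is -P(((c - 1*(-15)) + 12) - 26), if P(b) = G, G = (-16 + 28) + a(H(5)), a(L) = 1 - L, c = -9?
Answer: 12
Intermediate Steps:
G = -12 (G = (-16 + 28) + (1 - 1*5²) = 12 + (1 - 1*25) = 12 + (1 - 25) = 12 - 24 = -12)
P(b) = -12
-P(((c - 1*(-15)) + 12) - 26) = -1*(-12) = 12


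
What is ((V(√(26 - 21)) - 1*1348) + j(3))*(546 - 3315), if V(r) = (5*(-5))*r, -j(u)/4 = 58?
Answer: 4375020 + 69225*√5 ≈ 4.5298e+6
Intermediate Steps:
j(u) = -232 (j(u) = -4*58 = -232)
V(r) = -25*r
((V(√(26 - 21)) - 1*1348) + j(3))*(546 - 3315) = ((-25*√(26 - 21) - 1*1348) - 232)*(546 - 3315) = ((-25*√5 - 1348) - 232)*(-2769) = ((-1348 - 25*√5) - 232)*(-2769) = (-1580 - 25*√5)*(-2769) = 4375020 + 69225*√5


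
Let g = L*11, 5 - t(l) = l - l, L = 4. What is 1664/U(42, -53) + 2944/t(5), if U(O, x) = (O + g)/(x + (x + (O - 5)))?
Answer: -160448/215 ≈ -746.27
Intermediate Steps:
t(l) = 5 (t(l) = 5 - (l - l) = 5 - 1*0 = 5 + 0 = 5)
g = 44 (g = 4*11 = 44)
U(O, x) = (44 + O)/(-5 + O + 2*x) (U(O, x) = (O + 44)/(x + (x + (O - 5))) = (44 + O)/(x + (x + (-5 + O))) = (44 + O)/(x + (-5 + O + x)) = (44 + O)/(-5 + O + 2*x))
1664/U(42, -53) + 2944/t(5) = 1664/(((44 + 42)/(-5 + 42 + 2*(-53)))) + 2944/5 = 1664/((86/(-5 + 42 - 106))) + 2944*(⅕) = 1664/((86/(-69))) + 2944/5 = 1664/((-1/69*86)) + 2944/5 = 1664/(-86/69) + 2944/5 = 1664*(-69/86) + 2944/5 = -57408/43 + 2944/5 = -160448/215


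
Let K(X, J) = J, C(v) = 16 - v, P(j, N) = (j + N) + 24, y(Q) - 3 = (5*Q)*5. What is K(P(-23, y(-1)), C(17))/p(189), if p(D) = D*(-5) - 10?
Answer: 1/955 ≈ 0.0010471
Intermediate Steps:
p(D) = -10 - 5*D (p(D) = -5*D - 10 = -10 - 5*D)
y(Q) = 3 + 25*Q (y(Q) = 3 + (5*Q)*5 = 3 + 25*Q)
P(j, N) = 24 + N + j (P(j, N) = (N + j) + 24 = 24 + N + j)
K(P(-23, y(-1)), C(17))/p(189) = (16 - 1*17)/(-10 - 5*189) = (16 - 17)/(-10 - 945) = -1/(-955) = -1*(-1/955) = 1/955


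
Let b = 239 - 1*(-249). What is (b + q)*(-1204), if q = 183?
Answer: -807884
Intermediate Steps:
b = 488 (b = 239 + 249 = 488)
(b + q)*(-1204) = (488 + 183)*(-1204) = 671*(-1204) = -807884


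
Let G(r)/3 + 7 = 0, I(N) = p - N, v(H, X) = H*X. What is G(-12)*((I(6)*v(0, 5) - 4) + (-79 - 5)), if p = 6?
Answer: 1848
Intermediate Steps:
I(N) = 6 - N
G(r) = -21 (G(r) = -21 + 3*0 = -21 + 0 = -21)
G(-12)*((I(6)*v(0, 5) - 4) + (-79 - 5)) = -21*(((6 - 1*6)*(0*5) - 4) + (-79 - 5)) = -21*(((6 - 6)*0 - 4) - 84) = -21*((0*0 - 4) - 84) = -21*((0 - 4) - 84) = -21*(-4 - 84) = -21*(-88) = 1848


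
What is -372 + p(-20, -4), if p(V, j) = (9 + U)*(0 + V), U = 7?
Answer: -692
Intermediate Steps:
p(V, j) = 16*V (p(V, j) = (9 + 7)*(0 + V) = 16*V)
-372 + p(-20, -4) = -372 + 16*(-20) = -372 - 320 = -692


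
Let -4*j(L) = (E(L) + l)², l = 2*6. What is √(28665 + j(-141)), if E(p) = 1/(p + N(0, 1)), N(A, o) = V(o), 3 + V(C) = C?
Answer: 7*√47790635/286 ≈ 169.20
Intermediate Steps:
V(C) = -3 + C
N(A, o) = -3 + o
l = 12
E(p) = 1/(-2 + p) (E(p) = 1/(p + (-3 + 1)) = 1/(p - 2) = 1/(-2 + p))
j(L) = -(12 + 1/(-2 + L))²/4 (j(L) = -(1/(-2 + L) + 12)²/4 = -(12 + 1/(-2 + L))²/4)
√(28665 + j(-141)) = √(28665 - (-23 + 12*(-141))²/(4*(-2 - 141)²)) = √(28665 - ¼*(-23 - 1692)²/(-143)²) = √(28665 - ¼*(-1715)²*1/20449) = √(28665 - ¼*2941225*1/20449) = √(28665 - 2941225/81796) = √(2341741115/81796) = 7*√47790635/286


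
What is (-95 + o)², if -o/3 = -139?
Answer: 103684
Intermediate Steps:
o = 417 (o = -3*(-139) = 417)
(-95 + o)² = (-95 + 417)² = 322² = 103684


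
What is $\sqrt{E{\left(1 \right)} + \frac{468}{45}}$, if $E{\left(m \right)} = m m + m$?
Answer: $\frac{\sqrt{310}}{5} \approx 3.5214$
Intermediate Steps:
$E{\left(m \right)} = m + m^{2}$ ($E{\left(m \right)} = m^{2} + m = m + m^{2}$)
$\sqrt{E{\left(1 \right)} + \frac{468}{45}} = \sqrt{1 \left(1 + 1\right) + \frac{468}{45}} = \sqrt{1 \cdot 2 + 468 \cdot \frac{1}{45}} = \sqrt{2 + \frac{52}{5}} = \sqrt{\frac{62}{5}} = \frac{\sqrt{310}}{5}$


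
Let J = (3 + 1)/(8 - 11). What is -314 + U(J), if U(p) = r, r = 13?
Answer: -301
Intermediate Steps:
J = -4/3 (J = 4/(-3) = 4*(-1/3) = -4/3 ≈ -1.3333)
U(p) = 13
-314 + U(J) = -314 + 13 = -301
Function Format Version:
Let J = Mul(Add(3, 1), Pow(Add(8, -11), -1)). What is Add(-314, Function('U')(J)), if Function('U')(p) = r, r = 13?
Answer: -301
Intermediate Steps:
J = Rational(-4, 3) (J = Mul(4, Pow(-3, -1)) = Mul(4, Rational(-1, 3)) = Rational(-4, 3) ≈ -1.3333)
Function('U')(p) = 13
Add(-314, Function('U')(J)) = Add(-314, 13) = -301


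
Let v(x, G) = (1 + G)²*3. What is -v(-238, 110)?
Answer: -36963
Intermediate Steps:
v(x, G) = 3*(1 + G)²
-v(-238, 110) = -3*(1 + 110)² = -3*111² = -3*12321 = -1*36963 = -36963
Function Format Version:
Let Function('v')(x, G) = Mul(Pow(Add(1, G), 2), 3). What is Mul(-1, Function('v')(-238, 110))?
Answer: -36963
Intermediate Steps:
Function('v')(x, G) = Mul(3, Pow(Add(1, G), 2))
Mul(-1, Function('v')(-238, 110)) = Mul(-1, Mul(3, Pow(Add(1, 110), 2))) = Mul(-1, Mul(3, Pow(111, 2))) = Mul(-1, Mul(3, 12321)) = Mul(-1, 36963) = -36963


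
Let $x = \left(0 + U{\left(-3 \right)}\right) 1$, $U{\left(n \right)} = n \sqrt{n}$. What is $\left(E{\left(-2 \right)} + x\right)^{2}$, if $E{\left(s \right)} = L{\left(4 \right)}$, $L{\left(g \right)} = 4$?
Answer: $\left(4 - 3 i \sqrt{3}\right)^{2} \approx -11.0 - 41.569 i$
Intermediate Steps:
$E{\left(s \right)} = 4$
$U{\left(n \right)} = n^{\frac{3}{2}}$
$x = - 3 i \sqrt{3}$ ($x = \left(0 + \left(-3\right)^{\frac{3}{2}}\right) 1 = \left(0 - 3 i \sqrt{3}\right) 1 = - 3 i \sqrt{3} \cdot 1 = - 3 i \sqrt{3} \approx - 5.1962 i$)
$\left(E{\left(-2 \right)} + x\right)^{2} = \left(4 - 3 i \sqrt{3}\right)^{2}$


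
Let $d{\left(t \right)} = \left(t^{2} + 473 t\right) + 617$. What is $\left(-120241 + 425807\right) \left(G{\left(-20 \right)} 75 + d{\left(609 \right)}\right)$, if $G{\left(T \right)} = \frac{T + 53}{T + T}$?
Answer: $\frac{806074704935}{4} \approx 2.0152 \cdot 10^{11}$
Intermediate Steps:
$G{\left(T \right)} = \frac{53 + T}{2 T}$
$d{\left(t \right)} = 617 + t^{2} + 473 t$
$\left(-120241 + 425807\right) \left(G{\left(-20 \right)} 75 + d{\left(609 \right)}\right) = \left(-120241 + 425807\right) \left(\frac{53 - 20}{2 \left(-20\right)} 75 + \left(617 + 609^{2} + 473 \cdot 609\right)\right) = 305566 \left(\frac{1}{2} \left(- \frac{1}{20}\right) 33 \cdot 75 + \left(617 + 370881 + 288057\right)\right) = 305566 \left(\left(- \frac{33}{40}\right) 75 + 659555\right) = 305566 \left(- \frac{495}{8} + 659555\right) = 305566 \cdot \frac{5275945}{8} = \frac{806074704935}{4}$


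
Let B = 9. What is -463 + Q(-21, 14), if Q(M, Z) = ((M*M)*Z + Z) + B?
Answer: 5734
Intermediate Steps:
Q(M, Z) = 9 + Z + Z*M² (Q(M, Z) = ((M*M)*Z + Z) + 9 = (M²*Z + Z) + 9 = (Z*M² + Z) + 9 = (Z + Z*M²) + 9 = 9 + Z + Z*M²)
-463 + Q(-21, 14) = -463 + (9 + 14 + 14*(-21)²) = -463 + (9 + 14 + 14*441) = -463 + (9 + 14 + 6174) = -463 + 6197 = 5734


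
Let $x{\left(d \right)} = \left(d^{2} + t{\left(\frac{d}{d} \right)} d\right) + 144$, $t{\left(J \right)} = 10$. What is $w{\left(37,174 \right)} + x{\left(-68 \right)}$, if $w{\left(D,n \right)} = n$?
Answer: $4262$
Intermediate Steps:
$x{\left(d \right)} = 144 + d^{2} + 10 d$ ($x{\left(d \right)} = \left(d^{2} + 10 d\right) + 144 = 144 + d^{2} + 10 d$)
$w{\left(37,174 \right)} + x{\left(-68 \right)} = 174 + \left(144 + \left(-68\right)^{2} + 10 \left(-68\right)\right) = 174 + \left(144 + 4624 - 680\right) = 174 + 4088 = 4262$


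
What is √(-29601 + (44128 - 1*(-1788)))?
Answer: √16315 ≈ 127.73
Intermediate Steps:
√(-29601 + (44128 - 1*(-1788))) = √(-29601 + (44128 + 1788)) = √(-29601 + 45916) = √16315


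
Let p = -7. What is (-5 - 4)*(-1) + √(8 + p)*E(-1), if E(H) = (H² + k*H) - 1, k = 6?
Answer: 3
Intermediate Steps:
E(H) = -1 + H² + 6*H (E(H) = (H² + 6*H) - 1 = -1 + H² + 6*H)
(-5 - 4)*(-1) + √(8 + p)*E(-1) = (-5 - 4)*(-1) + √(8 - 7)*(-1 + (-1)² + 6*(-1)) = -9*(-1) + √1*(-1 + 1 - 6) = 9 + 1*(-6) = 9 - 6 = 3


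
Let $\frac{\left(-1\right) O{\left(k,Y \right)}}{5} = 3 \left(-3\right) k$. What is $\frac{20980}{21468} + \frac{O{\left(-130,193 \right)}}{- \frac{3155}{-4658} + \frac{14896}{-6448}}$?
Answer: $\frac{19651204947295}{5483522937} \approx 3583.7$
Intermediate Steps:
$O{\left(k,Y \right)} = 45 k$ ($O{\left(k,Y \right)} = - 5 \cdot 3 \left(-3\right) k = - 5 \left(- 9 k\right) = 45 k$)
$\frac{20980}{21468} + \frac{O{\left(-130,193 \right)}}{- \frac{3155}{-4658} + \frac{14896}{-6448}} = \frac{20980}{21468} + \frac{45 \left(-130\right)}{- \frac{3155}{-4658} + \frac{14896}{-6448}} = 20980 \cdot \frac{1}{21468} - \frac{5850}{\left(-3155\right) \left(- \frac{1}{4658}\right) + 14896 \left(- \frac{1}{6448}\right)} = \frac{5245}{5367} - \frac{5850}{\frac{3155}{4658} - \frac{931}{403}} = \frac{5245}{5367} - \frac{5850}{- \frac{3065133}{1877174}} = \frac{5245}{5367} - - \frac{3660489300}{1021711} = \frac{5245}{5367} + \frac{3660489300}{1021711} = \frac{19651204947295}{5483522937}$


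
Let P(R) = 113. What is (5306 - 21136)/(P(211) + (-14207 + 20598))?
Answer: -7915/3252 ≈ -2.4339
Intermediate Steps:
(5306 - 21136)/(P(211) + (-14207 + 20598)) = (5306 - 21136)/(113 + (-14207 + 20598)) = -15830/(113 + 6391) = -15830/6504 = -15830*1/6504 = -7915/3252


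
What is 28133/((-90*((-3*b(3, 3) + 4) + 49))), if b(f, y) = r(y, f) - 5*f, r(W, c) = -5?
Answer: -28133/10170 ≈ -2.7663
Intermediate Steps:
b(f, y) = -5 - 5*f
28133/((-90*((-3*b(3, 3) + 4) + 49))) = 28133/((-90*((-3*(-5 - 5*3) + 4) + 49))) = 28133/((-90*((-3*(-5 - 15) + 4) + 49))) = 28133/((-90*((-3*(-20) + 4) + 49))) = 28133/((-90*((60 + 4) + 49))) = 28133/((-90*(64 + 49))) = 28133/((-90*113)) = 28133/(-10170) = 28133*(-1/10170) = -28133/10170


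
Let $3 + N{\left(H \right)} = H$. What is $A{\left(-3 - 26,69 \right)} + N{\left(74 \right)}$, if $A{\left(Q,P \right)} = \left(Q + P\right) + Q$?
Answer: $82$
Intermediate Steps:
$N{\left(H \right)} = -3 + H$
$A{\left(Q,P \right)} = P + 2 Q$ ($A{\left(Q,P \right)} = \left(P + Q\right) + Q = P + 2 Q$)
$A{\left(-3 - 26,69 \right)} + N{\left(74 \right)} = \left(69 + 2 \left(-3 - 26\right)\right) + \left(-3 + 74\right) = \left(69 + 2 \left(-29\right)\right) + 71 = \left(69 - 58\right) + 71 = 11 + 71 = 82$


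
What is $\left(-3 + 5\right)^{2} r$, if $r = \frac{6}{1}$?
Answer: $24$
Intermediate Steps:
$r = 6$ ($r = 6 \cdot 1 = 6$)
$\left(-3 + 5\right)^{2} r = \left(-3 + 5\right)^{2} \cdot 6 = 2^{2} \cdot 6 = 4 \cdot 6 = 24$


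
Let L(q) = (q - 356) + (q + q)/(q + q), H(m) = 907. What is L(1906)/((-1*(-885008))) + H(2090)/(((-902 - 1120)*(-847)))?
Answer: 1729498795/757847395536 ≈ 0.0022821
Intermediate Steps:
L(q) = -355 + q (L(q) = (-356 + q) + (2*q)/((2*q)) = (-356 + q) + (2*q)*(1/(2*q)) = (-356 + q) + 1 = -355 + q)
L(1906)/((-1*(-885008))) + H(2090)/(((-902 - 1120)*(-847))) = (-355 + 1906)/((-1*(-885008))) + 907/(((-902 - 1120)*(-847))) = 1551/885008 + 907/((-2022*(-847))) = 1551*(1/885008) + 907/1712634 = 1551/885008 + 907*(1/1712634) = 1551/885008 + 907/1712634 = 1729498795/757847395536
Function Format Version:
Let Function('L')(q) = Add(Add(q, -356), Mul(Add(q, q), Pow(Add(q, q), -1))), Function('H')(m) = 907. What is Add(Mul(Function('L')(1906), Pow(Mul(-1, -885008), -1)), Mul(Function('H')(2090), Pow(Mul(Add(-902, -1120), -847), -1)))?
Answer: Rational(1729498795, 757847395536) ≈ 0.0022821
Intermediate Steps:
Function('L')(q) = Add(-355, q) (Function('L')(q) = Add(Add(-356, q), Mul(Mul(2, q), Pow(Mul(2, q), -1))) = Add(Add(-356, q), Mul(Mul(2, q), Mul(Rational(1, 2), Pow(q, -1)))) = Add(Add(-356, q), 1) = Add(-355, q))
Add(Mul(Function('L')(1906), Pow(Mul(-1, -885008), -1)), Mul(Function('H')(2090), Pow(Mul(Add(-902, -1120), -847), -1))) = Add(Mul(Add(-355, 1906), Pow(Mul(-1, -885008), -1)), Mul(907, Pow(Mul(Add(-902, -1120), -847), -1))) = Add(Mul(1551, Pow(885008, -1)), Mul(907, Pow(Mul(-2022, -847), -1))) = Add(Mul(1551, Rational(1, 885008)), Mul(907, Pow(1712634, -1))) = Add(Rational(1551, 885008), Mul(907, Rational(1, 1712634))) = Add(Rational(1551, 885008), Rational(907, 1712634)) = Rational(1729498795, 757847395536)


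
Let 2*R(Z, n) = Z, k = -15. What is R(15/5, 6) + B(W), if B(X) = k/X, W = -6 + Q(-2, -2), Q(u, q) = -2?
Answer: 27/8 ≈ 3.3750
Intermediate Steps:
R(Z, n) = Z/2
W = -8 (W = -6 - 2 = -8)
B(X) = -15/X
R(15/5, 6) + B(W) = (15/5)/2 - 15/(-8) = (15*(⅕))/2 - 15*(-⅛) = (½)*3 + 15/8 = 3/2 + 15/8 = 27/8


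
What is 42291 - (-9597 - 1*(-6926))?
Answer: 44962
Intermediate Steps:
42291 - (-9597 - 1*(-6926)) = 42291 - (-9597 + 6926) = 42291 - 1*(-2671) = 42291 + 2671 = 44962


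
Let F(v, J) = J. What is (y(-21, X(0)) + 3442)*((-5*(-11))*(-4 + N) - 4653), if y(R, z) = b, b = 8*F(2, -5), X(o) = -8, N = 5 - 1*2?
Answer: -16016616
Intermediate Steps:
N = 3 (N = 5 - 2 = 3)
b = -40 (b = 8*(-5) = -40)
y(R, z) = -40
(y(-21, X(0)) + 3442)*((-5*(-11))*(-4 + N) - 4653) = (-40 + 3442)*((-5*(-11))*(-4 + 3) - 4653) = 3402*(55*(-1) - 4653) = 3402*(-55 - 4653) = 3402*(-4708) = -16016616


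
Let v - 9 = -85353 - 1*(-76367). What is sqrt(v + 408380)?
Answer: sqrt(399403) ≈ 631.98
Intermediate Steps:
v = -8977 (v = 9 + (-85353 - 1*(-76367)) = 9 + (-85353 + 76367) = 9 - 8986 = -8977)
sqrt(v + 408380) = sqrt(-8977 + 408380) = sqrt(399403)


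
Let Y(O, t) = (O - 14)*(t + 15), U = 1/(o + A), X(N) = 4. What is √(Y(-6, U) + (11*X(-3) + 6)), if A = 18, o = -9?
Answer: I*√2270/3 ≈ 15.882*I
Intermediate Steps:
U = ⅑ (U = 1/(-9 + 18) = 1/9 = ⅑ ≈ 0.11111)
Y(O, t) = (-14 + O)*(15 + t)
√(Y(-6, U) + (11*X(-3) + 6)) = √((-210 - 14*⅑ + 15*(-6) - 6*⅑) + (11*4 + 6)) = √((-210 - 14/9 - 90 - ⅔) + (44 + 6)) = √(-2720/9 + 50) = √(-2270/9) = I*√2270/3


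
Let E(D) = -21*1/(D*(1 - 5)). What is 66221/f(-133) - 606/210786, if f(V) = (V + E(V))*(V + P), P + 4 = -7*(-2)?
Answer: 176681547323/43690773543 ≈ 4.0439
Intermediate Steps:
E(D) = 21/(4*D) (E(D) = -21*(-1/(4*D)) = -(-21)/(4*D) = 21/(4*D))
P = 10 (P = -4 - 7*(-2) = -4 + 14 = 10)
f(V) = (10 + V)*(V + 21/(4*V)) (f(V) = (V + 21/(4*V))*(V + 10) = (V + 21/(4*V))*(10 + V) = (10 + V)*(V + 21/(4*V)))
66221/f(-133) - 606/210786 = 66221/(21/4 + (-133)² + 10*(-133) + (105/2)/(-133)) - 606/210786 = 66221/(21/4 + 17689 - 1330 + (105/2)*(-1/133)) - 606*1/210786 = 66221/(21/4 + 17689 - 1330 - 15/38) - 101/35131 = 66221/(1243653/76) - 101/35131 = 66221*(76/1243653) - 101/35131 = 5032796/1243653 - 101/35131 = 176681547323/43690773543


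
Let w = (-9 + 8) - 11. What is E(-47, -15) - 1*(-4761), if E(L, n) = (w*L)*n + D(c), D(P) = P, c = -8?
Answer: -3707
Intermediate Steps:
w = -12 (w = -1 - 11 = -12)
E(L, n) = -8 - 12*L*n (E(L, n) = (-12*L)*n - 8 = -12*L*n - 8 = -8 - 12*L*n)
E(-47, -15) - 1*(-4761) = (-8 - 12*(-47)*(-15)) - 1*(-4761) = (-8 - 8460) + 4761 = -8468 + 4761 = -3707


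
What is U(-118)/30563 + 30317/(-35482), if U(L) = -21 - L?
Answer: -923136717/1084436366 ≈ -0.85126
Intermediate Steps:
U(-118)/30563 + 30317/(-35482) = (-21 - 1*(-118))/30563 + 30317/(-35482) = (-21 + 118)*(1/30563) + 30317*(-1/35482) = 97*(1/30563) - 30317/35482 = 97/30563 - 30317/35482 = -923136717/1084436366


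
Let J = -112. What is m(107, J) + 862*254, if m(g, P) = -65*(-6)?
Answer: 219338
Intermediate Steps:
m(g, P) = 390
m(107, J) + 862*254 = 390 + 862*254 = 390 + 218948 = 219338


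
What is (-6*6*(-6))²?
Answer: 46656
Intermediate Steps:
(-6*6*(-6))² = (-36*(-6))² = 216² = 46656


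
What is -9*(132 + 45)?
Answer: -1593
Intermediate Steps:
-9*(132 + 45) = -9*177 = -1593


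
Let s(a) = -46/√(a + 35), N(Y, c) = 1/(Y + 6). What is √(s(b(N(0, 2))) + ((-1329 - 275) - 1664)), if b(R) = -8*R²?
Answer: √(-320162692 - 43194*√313)/313 ≈ 57.235*I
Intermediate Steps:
N(Y, c) = 1/(6 + Y)
s(a) = -46/√(35 + a)
√(s(b(N(0, 2))) + ((-1329 - 275) - 1664)) = √(-46/√(35 - 8/(6 + 0)²) + ((-1329 - 275) - 1664)) = √(-46/√(35 - 8*(1/6)²) + (-1604 - 1664)) = √(-46/√(35 - 8*(⅙)²) - 3268) = √(-46/√(35 - 8*1/36) - 3268) = √(-46/√(35 - 2/9) - 3268) = √(-138*√313/313 - 3268) = √(-3268 - 138*√313/313)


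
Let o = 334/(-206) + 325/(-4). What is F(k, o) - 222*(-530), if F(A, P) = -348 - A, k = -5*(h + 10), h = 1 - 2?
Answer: 117357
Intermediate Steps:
o = -34143/412 (o = 334*(-1/206) + 325*(-¼) = -167/103 - 325/4 = -34143/412 ≈ -82.871)
h = -1
k = -45 (k = -5*(-1 + 10) = -5*9 = -45)
F(k, o) - 222*(-530) = (-348 - 1*(-45)) - 222*(-530) = (-348 + 45) - 1*(-117660) = -303 + 117660 = 117357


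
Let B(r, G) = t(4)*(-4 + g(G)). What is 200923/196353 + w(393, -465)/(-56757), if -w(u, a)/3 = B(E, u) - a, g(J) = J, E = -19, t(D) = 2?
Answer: 4045329016/3714802407 ≈ 1.0890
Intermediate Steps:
B(r, G) = -8 + 2*G (B(r, G) = 2*(-4 + G) = -8 + 2*G)
w(u, a) = 24 - 6*u + 3*a (w(u, a) = -3*((-8 + 2*u) - a) = -3*(-8 - a + 2*u) = 24 - 6*u + 3*a)
200923/196353 + w(393, -465)/(-56757) = 200923/196353 + (24 - 6*393 + 3*(-465))/(-56757) = 200923*(1/196353) + (24 - 2358 - 1395)*(-1/56757) = 200923/196353 - 3729*(-1/56757) = 200923/196353 + 1243/18919 = 4045329016/3714802407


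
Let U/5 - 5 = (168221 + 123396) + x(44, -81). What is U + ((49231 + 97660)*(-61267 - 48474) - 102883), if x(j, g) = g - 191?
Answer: -16118611364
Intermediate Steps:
x(j, g) = -191 + g
U = 1456750 (U = 25 + 5*((168221 + 123396) + (-191 - 81)) = 25 + 5*(291617 - 272) = 25 + 5*291345 = 25 + 1456725 = 1456750)
U + ((49231 + 97660)*(-61267 - 48474) - 102883) = 1456750 + ((49231 + 97660)*(-61267 - 48474) - 102883) = 1456750 + (146891*(-109741) - 102883) = 1456750 + (-16119965231 - 102883) = 1456750 - 16120068114 = -16118611364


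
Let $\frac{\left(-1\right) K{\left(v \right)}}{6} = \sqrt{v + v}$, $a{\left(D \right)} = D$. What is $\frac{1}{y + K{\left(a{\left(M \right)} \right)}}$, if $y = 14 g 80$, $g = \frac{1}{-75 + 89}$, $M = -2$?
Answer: $\frac{5}{409} + \frac{3 i}{1636} \approx 0.012225 + 0.0018337 i$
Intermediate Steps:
$K{\left(v \right)} = - 6 \sqrt{2} \sqrt{v}$ ($K{\left(v \right)} = - 6 \sqrt{v + v} = - 6 \sqrt{2 v} = - 6 \sqrt{2} \sqrt{v}$)
$g = \frac{1}{14} \approx 0.071429$
$y = 80$ ($y = 14 \cdot \frac{1}{14} \cdot 80 = 1 \cdot 80 = 80$)
$\frac{1}{y + K{\left(a{\left(M \right)} \right)}} = \frac{1}{80 - 6 \sqrt{2} \sqrt{-2}} = \frac{1}{80 - 6 \sqrt{2} i \sqrt{2}} = \frac{1}{80 - 12 i} = \frac{80 + 12 i}{6544}$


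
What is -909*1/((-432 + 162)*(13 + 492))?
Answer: 1/150 ≈ 0.0066667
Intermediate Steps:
-909*1/((-432 + 162)*(13 + 492)) = -909/((-270*505)) = -909/(-136350) = -909*(-1/136350) = 1/150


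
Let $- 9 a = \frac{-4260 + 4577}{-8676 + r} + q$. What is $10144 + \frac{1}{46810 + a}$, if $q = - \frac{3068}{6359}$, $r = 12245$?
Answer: $\frac{32329941296382805}{3187099884493} \approx 10144.0$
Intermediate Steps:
$q = - \frac{3068}{6359}$ ($q = \left(-3068\right) \frac{1}{6359} = - \frac{3068}{6359} \approx -0.48247$)
$a = \frac{2977963}{68085813}$ ($a = - \frac{\frac{-4260 + 4577}{-8676 + 12245} - \frac{3068}{6359}}{9} = - \frac{\frac{317}{3569} - \frac{3068}{6359}}{9} = \left(- \frac{1}{9}\right) \left(- \frac{8933889}{22695271}\right) = \frac{2977963}{68085813} \approx 0.043738$)
$10144 + \frac{1}{46810 + a} = 10144 + \frac{1}{46810 + \frac{2977963}{68085813}} = 10144 + \frac{1}{\frac{3187099884493}{68085813}} = 10144 + \frac{68085813}{3187099884493} = \frac{32329941296382805}{3187099884493}$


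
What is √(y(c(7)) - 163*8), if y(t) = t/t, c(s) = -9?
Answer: I*√1303 ≈ 36.097*I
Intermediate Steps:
y(t) = 1
√(y(c(7)) - 163*8) = √(1 - 163*8) = √(1 - 1304) = √(-1303) = I*√1303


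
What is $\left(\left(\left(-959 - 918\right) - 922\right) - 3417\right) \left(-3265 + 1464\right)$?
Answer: $11195016$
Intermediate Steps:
$\left(\left(\left(-959 - 918\right) - 922\right) - 3417\right) \left(-3265 + 1464\right) = \left(\left(-1877 - 922\right) - 3417\right) \left(-1801\right) = \left(-2799 - 3417\right) \left(-1801\right) = \left(-6216\right) \left(-1801\right) = 11195016$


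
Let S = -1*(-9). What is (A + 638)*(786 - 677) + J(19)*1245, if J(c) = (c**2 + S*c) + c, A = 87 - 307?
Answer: 731557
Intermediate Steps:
A = -220
S = 9
J(c) = c**2 + 10*c (J(c) = (c**2 + 9*c) + c = c**2 + 10*c)
(A + 638)*(786 - 677) + J(19)*1245 = (-220 + 638)*(786 - 677) + (19*(10 + 19))*1245 = 418*109 + (19*29)*1245 = 45562 + 551*1245 = 45562 + 685995 = 731557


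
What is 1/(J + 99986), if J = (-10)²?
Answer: 1/100086 ≈ 9.9914e-6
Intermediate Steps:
J = 100
1/(J + 99986) = 1/(100 + 99986) = 1/100086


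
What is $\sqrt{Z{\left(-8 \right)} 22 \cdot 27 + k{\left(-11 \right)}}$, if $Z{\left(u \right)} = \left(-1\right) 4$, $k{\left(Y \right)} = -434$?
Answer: $i \sqrt{2810} \approx 53.009 i$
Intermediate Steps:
$Z{\left(u \right)} = -4$
$\sqrt{Z{\left(-8 \right)} 22 \cdot 27 + k{\left(-11 \right)}} = \sqrt{\left(-4\right) 22 \cdot 27 - 434} = \sqrt{\left(-88\right) 27 - 434} = \sqrt{-2376 - 434} = \sqrt{-2810} = i \sqrt{2810}$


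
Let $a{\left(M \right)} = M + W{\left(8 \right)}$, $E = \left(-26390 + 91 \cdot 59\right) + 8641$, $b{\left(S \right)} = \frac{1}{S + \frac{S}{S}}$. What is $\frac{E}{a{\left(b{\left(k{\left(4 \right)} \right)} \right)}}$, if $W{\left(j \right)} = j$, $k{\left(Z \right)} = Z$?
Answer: $- \frac{61900}{41} \approx -1509.8$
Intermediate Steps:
$b{\left(S \right)} = \frac{1}{1 + S}$ ($b{\left(S \right)} = \frac{1}{S + 1} = \frac{1}{1 + S}$)
$E = -12380$ ($E = \left(-26390 + 5369\right) + 8641 = -21021 + 8641 = -12380$)
$a{\left(M \right)} = 8 + M$ ($a{\left(M \right)} = M + 8 = 8 + M$)
$\frac{E}{a{\left(b{\left(k{\left(4 \right)} \right)} \right)}} = - \frac{12380}{8 + \frac{1}{1 + 4}} = - \frac{12380}{8 + \frac{1}{5}} = - \frac{12380}{\frac{41}{5}} = \left(-12380\right) \frac{5}{41} = - \frac{61900}{41}$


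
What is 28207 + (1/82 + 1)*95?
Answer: 2320859/82 ≈ 28303.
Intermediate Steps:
28207 + (1/82 + 1)*95 = 28207 + (83/82)*95 = 28207 + 7885/82 = 2320859/82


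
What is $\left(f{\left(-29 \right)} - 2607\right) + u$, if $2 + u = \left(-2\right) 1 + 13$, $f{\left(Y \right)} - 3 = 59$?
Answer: $-2536$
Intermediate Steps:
$f{\left(Y \right)} = 62$ ($f{\left(Y \right)} = 3 + 59 = 62$)
$u = 9$ ($u = -2 + \left(\left(-2\right) 1 + 13\right) = -2 + \left(-2 + 13\right) = -2 + 11 = 9$)
$\left(f{\left(-29 \right)} - 2607\right) + u = \left(62 - 2607\right) + 9 = -2545 + 9 = -2536$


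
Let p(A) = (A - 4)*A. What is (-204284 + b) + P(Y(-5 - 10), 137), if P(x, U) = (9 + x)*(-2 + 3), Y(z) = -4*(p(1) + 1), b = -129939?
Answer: -334206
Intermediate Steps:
p(A) = A*(-4 + A) (p(A) = (-4 + A)*A = A*(-4 + A))
Y(z) = 8 (Y(z) = -4*(1*(-4 + 1) + 1) = -4*(1*(-3) + 1) = -4*(-3 + 1) = -4*(-2) = 8)
P(x, U) = 9 + x (P(x, U) = (9 + x)*1 = 9 + x)
(-204284 + b) + P(Y(-5 - 10), 137) = (-204284 - 129939) + (9 + 8) = -334223 + 17 = -334206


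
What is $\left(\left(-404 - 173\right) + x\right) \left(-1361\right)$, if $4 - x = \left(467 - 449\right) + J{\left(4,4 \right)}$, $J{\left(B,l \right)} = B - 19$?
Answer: $783936$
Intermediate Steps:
$J{\left(B,l \right)} = -19 + B$
$x = 1$ ($x = 4 - \left(\left(467 - 449\right) + \left(-19 + 4\right)\right) = 4 - \left(18 - 15\right) = 4 - 3 = 1$)
$\left(\left(-404 - 173\right) + x\right) \left(-1361\right) = \left(\left(-404 - 173\right) + 1\right) \left(-1361\right) = \left(-577 + 1\right) \left(-1361\right) = \left(-576\right) \left(-1361\right) = 783936$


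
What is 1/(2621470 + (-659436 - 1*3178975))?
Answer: -1/1216941 ≈ -8.2173e-7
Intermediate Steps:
1/(2621470 + (-659436 - 1*3178975)) = 1/(2621470 + (-659436 - 3178975)) = 1/(2621470 - 3838411) = 1/(-1216941) = -1/1216941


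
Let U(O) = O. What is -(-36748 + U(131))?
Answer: 36617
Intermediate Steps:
-(-36748 + U(131)) = -(-36748 + 131) = -1*(-36617) = 36617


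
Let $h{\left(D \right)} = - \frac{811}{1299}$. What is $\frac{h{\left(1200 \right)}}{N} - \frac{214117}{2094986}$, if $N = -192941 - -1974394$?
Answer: $- \frac{495491443262945}{4848022703960742} \approx -0.1022$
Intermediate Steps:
$h{\left(D \right)} = - \frac{811}{1299}$ ($h{\left(D \right)} = \left(-811\right) \frac{1}{1299} = - \frac{811}{1299}$)
$N = 1781453$ ($N = -192941 + 1974394 = 1781453$)
$\frac{h{\left(1200 \right)}}{N} - \frac{214117}{2094986} = - \frac{811}{1299 \cdot 1781453} - \frac{214117}{2094986} = \left(- \frac{811}{1299}\right) \frac{1}{1781453} - \frac{214117}{2094986} = - \frac{811}{2314107447} - \frac{214117}{2094986} = - \frac{495491443262945}{4848022703960742}$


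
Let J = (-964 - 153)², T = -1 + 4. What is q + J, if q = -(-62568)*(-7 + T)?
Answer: 997417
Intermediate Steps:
T = 3
J = 1247689 (J = (-1117)² = 1247689)
q = -250272 (q = -(-62568)*(-7 + 3) = -(-62568)*(-4) = -10428*24 = -250272)
q + J = -250272 + 1247689 = 997417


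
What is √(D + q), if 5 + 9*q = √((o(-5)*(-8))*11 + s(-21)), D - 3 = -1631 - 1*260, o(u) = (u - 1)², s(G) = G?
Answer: √(-16997 + I*√3189)/3 ≈ 0.072192 + 43.458*I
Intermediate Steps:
o(u) = (-1 + u)²
D = -1888 (D = 3 + (-1631 - 1*260) = 3 + (-1631 - 260) = 3 - 1891 = -1888)
q = -5/9 + I*√3189/9 (q = -5/9 + √(((-1 - 5)²*(-8))*11 - 21)/9 = -5/9 + √(((-6)²*(-8))*11 - 21)/9 = -5/9 + √((36*(-8))*11 - 21)/9 = -5/9 + √(-288*11 - 21)/9 = -5/9 + √(-3168 - 21)/9 = -5/9 + √(-3189)/9 = -5/9 + (I*√3189)/9 = -5/9 + I*√3189/9 ≈ -0.55556 + 6.2746*I)
√(D + q) = √(-1888 + (-5/9 + I*√3189/9)) = √(-16997/9 + I*√3189/9)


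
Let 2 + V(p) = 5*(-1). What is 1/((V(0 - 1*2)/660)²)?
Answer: 435600/49 ≈ 8889.8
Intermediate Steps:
V(p) = -7 (V(p) = -2 + 5*(-1) = -2 - 5 = -7)
1/((V(0 - 1*2)/660)²) = 1/((-7/660)²) = 1/(49/435600) = 435600/49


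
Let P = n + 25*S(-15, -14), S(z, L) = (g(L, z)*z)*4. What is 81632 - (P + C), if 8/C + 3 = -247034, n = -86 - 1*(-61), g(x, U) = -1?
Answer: 19801744817/247037 ≈ 80157.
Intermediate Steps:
S(z, L) = -4*z (S(z, L) = -z*4 = -4*z)
n = -25 (n = -86 + 61 = -25)
C = -8/247037 (C = 8/(-3 - 247034) = 8/(-247037) = 8*(-1/247037) = -8/247037 ≈ -3.2384e-5)
P = 1475 (P = -25 + 25*(-4*(-15)) = -25 + 25*60 = -25 + 1500 = 1475)
81632 - (P + C) = 81632 - (1475 - 8/247037) = 81632 - 1*364379567/247037 = 81632 - 364379567/247037 = 19801744817/247037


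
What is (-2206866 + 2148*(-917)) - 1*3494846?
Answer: -7671428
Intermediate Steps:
(-2206866 + 2148*(-917)) - 1*3494846 = (-2206866 - 1969716) - 3494846 = -4176582 - 3494846 = -7671428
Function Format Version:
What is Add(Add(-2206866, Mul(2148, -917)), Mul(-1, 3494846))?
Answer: -7671428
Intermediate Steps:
Add(Add(-2206866, Mul(2148, -917)), Mul(-1, 3494846)) = Add(Add(-2206866, -1969716), -3494846) = Add(-4176582, -3494846) = -7671428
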